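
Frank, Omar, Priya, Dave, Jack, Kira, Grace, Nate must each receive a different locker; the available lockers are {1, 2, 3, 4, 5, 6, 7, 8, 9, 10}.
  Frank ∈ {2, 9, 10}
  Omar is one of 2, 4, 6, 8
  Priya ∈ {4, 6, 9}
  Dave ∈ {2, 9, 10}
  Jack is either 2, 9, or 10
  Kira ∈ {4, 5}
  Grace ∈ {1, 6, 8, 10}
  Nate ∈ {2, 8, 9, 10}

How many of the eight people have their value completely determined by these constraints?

The 8 variables together cover exactly {1, 2, 4, 5, 6, 8, 9, 10} — 8 values for 8 variables — and 1 appears only in Grace's list, so Grace = 1.
The 7 still-open variables draw from only 7 values {2, 4, 5, 6, 8, 9, 10}, so each is used; only Kira can be 5, hence Kira = 5.
The 3 variables Frank, Dave, Jack are confined to {2, 9, 10}, which locks those values in; drop them from Omar, Priya, Nate.
Nate has just one choice, so Nate = 8. Strike 8 from Omar.
Determined: Kira=5, Grace=1, Nate=8. The other people each still have more than one consistent value. That makes 3.

3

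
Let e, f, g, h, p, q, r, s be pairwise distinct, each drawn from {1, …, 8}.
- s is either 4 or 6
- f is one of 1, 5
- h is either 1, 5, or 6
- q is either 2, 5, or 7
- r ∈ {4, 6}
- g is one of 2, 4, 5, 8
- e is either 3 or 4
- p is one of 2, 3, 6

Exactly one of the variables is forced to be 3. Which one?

The 8 variables together cover exactly {1, 2, 3, 4, 5, 6, 7, 8} — 8 values for 8 variables — and 7 appears only in q's list, so q = 7.
Among the 7 still-open variables, 8 fits only g (and all 7 values in {1, 2, 3, 4, 5, 6, 8} must be used), so g = 8.
The 6 still-open variables together cover exactly {1, 2, 3, 4, 5, 6} — 6 values for 6 variables — and 2 appears only in p's list, so p = 2.
The 5 still-open variables together cover exactly {1, 3, 4, 5, 6} — 5 values for 5 variables — and 3 appears only in e's list, so e = 3.

e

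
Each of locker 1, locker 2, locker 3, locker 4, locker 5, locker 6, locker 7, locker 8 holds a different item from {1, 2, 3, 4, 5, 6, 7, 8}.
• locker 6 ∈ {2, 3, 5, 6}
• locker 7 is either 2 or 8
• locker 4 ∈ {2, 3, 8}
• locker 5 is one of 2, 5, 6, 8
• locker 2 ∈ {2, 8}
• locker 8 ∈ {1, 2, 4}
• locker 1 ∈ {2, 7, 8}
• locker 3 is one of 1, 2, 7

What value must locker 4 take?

Among the 8 variables, 4 fits only locker 8 (and all 8 values in {1, 2, 3, 4, 5, 6, 7, 8} must be used), so locker 8 = 4.
The 7 still-open variables together cover exactly {1, 2, 3, 5, 6, 7, 8} — 7 values for 7 variables — and 1 appears only in locker 3's list, so locker 3 = 1.
The 6 still-open variables draw from only 6 values {2, 3, 5, 6, 7, 8}, so each is used; only locker 1 can be 7, hence locker 1 = 7.
The 2 variables locker 2 and locker 7 are confined to {2, 8}, which locks those values in; drop them from locker 4, locker 5, locker 6.
So locker 4 = 3.

3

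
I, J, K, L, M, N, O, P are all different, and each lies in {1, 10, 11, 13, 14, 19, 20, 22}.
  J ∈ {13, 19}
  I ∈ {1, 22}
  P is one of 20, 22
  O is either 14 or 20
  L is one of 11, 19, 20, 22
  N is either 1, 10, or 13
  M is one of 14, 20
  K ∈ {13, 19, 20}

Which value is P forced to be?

The 8 variables together cover exactly {1, 10, 11, 13, 14, 19, 20, 22} — 8 values for 8 variables — and 10 appears only in N's list, so N = 10.
The 7 still-open variables together cover exactly {1, 11, 13, 14, 19, 20, 22} — 7 values for 7 variables — and 1 appears only in I's list, so I = 1.
The 6 still-open variables draw from only 6 values {11, 13, 14, 19, 20, 22}, so each is used; only L can be 11, hence L = 11.
Among the 5 still-open variables, 22 fits only P (and all 5 values in {13, 14, 19, 20, 22} must be used), so P = 22.

22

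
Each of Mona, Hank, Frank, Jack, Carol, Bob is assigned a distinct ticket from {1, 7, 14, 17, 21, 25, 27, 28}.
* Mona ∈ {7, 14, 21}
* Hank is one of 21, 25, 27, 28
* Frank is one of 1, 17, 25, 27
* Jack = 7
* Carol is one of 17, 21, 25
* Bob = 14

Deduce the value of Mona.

Jack must be 7 (only option left). Strike 7 from Mona.
That leaves Bob = 14. Strike 14 from Mona.
So Mona = 21.

21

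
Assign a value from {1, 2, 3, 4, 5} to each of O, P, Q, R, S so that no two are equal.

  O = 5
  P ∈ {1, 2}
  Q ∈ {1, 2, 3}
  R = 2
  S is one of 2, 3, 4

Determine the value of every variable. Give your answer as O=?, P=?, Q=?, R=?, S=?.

O=5, P=1, Q=3, R=2, S=4

O must be 5 (only option left).
R has just one choice, so R = 2. Remove 2 from P, Q, S.
That leaves P = 1. Eliminate 1 elsewhere: Q.
Q has just one choice, so Q = 3. Strike 3 from S.
S must be 4 (only option left).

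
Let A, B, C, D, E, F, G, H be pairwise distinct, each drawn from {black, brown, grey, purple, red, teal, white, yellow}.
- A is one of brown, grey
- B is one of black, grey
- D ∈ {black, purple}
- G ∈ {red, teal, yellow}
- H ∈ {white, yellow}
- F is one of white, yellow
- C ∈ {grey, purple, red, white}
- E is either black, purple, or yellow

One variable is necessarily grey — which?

B

The 8 variables together cover exactly {black, brown, grey, purple, red, teal, white, yellow} — 8 values for 8 variables — and brown appears only in A's list, so A = brown.
Among the 7 still-open variables, teal fits only G (and all 7 values in {black, grey, purple, red, teal, white, yellow} must be used), so G = teal.
The 6 still-open variables together cover exactly {black, grey, purple, red, white, yellow} — 6 values for 6 variables — and red appears only in C's list, so C = red.
Among the 5 still-open variables, grey fits only B (and all 5 values in {black, grey, purple, white, yellow} must be used), so B = grey.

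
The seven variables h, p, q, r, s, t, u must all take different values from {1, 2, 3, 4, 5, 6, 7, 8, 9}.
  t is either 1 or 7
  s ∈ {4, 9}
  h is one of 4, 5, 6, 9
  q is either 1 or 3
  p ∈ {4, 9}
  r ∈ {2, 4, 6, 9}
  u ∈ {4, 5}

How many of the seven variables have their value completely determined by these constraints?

p and s between them cover only {4, 9} — a naked pair. Remove those values from h, r, u.
u must be 5 (only option left). Eliminate 5 elsewhere: h.
That leaves h = 6. Strike 6 from r.
r's domain is down to {2}, so r = 2.
Determined: h=6, r=2, u=5. The other variables each still have more than one consistent value. That makes 3.

3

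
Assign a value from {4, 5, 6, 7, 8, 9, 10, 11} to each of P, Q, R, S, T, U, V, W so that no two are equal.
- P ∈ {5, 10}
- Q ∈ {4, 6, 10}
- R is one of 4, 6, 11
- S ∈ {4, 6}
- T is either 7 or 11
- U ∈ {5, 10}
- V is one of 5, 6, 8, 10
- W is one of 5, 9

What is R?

The 8 variables draw from only 8 values {4, 5, 6, 7, 8, 9, 10, 11}, so each is used; only T can be 7, hence T = 7.
Among the 7 still-open variables, 8 fits only V (and all 7 values in {4, 5, 6, 8, 9, 10, 11} must be used), so V = 8.
The 6 still-open variables together cover exactly {4, 5, 6, 9, 10, 11} — 6 values for 6 variables — and 9 appears only in W's list, so W = 9.
The 5 still-open variables together cover exactly {4, 5, 6, 10, 11} — 5 values for 5 variables — and 11 appears only in R's list, so R = 11.

11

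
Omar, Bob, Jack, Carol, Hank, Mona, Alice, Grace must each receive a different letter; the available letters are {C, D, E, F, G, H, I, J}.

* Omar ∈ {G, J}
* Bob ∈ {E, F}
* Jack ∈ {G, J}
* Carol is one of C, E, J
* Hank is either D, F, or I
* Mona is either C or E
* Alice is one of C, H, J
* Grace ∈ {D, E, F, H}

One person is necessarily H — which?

The 8 variables together cover exactly {C, D, E, F, G, H, I, J} — 8 values for 8 variables — and I appears only in Hank's list, so Hank = I.
The 7 still-open variables draw from only 7 values {C, D, E, F, G, H, J}, so each is used; only Grace can be D, hence Grace = D.
Among the 6 still-open variables, F fits only Bob (and all 6 values in {C, E, F, G, H, J} must be used), so Bob = F.
The 5 still-open variables draw from only 5 values {C, E, G, H, J}, so each is used; only Alice can be H, hence Alice = H.

Alice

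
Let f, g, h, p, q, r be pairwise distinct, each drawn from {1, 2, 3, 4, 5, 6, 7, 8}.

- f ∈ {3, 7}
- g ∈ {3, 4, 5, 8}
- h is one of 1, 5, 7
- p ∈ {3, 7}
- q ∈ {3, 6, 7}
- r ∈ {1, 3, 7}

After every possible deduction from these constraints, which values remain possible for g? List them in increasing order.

f and p share exactly the 2 values {3, 7}; by pigeonhole those values go to them, so strike 3, 7 from g, h, q, r.
q's domain is down to {6}, so q = 6.
r's domain is down to {1}, so r = 1. Strike 1 from h.
That leaves h = 5. Remove 5 from g.
No further eliminations apply; g can still be any of 4, 8.

4, 8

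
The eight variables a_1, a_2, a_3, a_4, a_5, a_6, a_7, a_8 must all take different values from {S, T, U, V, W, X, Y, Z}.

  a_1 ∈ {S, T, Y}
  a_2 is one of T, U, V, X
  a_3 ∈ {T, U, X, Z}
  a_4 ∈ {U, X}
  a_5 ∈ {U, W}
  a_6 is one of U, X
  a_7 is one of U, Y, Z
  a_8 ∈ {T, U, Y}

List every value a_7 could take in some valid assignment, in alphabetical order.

The 8 variables together cover exactly {S, T, U, V, W, X, Y, Z} — 8 values for 8 variables — and S appears only in a_1's list, so a_1 = S.
The 7 still-open variables draw from only 7 values {T, U, V, W, X, Y, Z}, so each is used; only a_2 can be V, hence a_2 = V.
The 6 still-open variables together cover exactly {T, U, W, X, Y, Z} — 6 values for 6 variables — and W appears only in a_5's list, so a_5 = W.
a_4 and a_6 between them cover only {U, X} — a naked pair. Remove those values from a_3, a_7, a_8.
No further eliminations apply; a_7 can still be any of Y, Z.

Y, Z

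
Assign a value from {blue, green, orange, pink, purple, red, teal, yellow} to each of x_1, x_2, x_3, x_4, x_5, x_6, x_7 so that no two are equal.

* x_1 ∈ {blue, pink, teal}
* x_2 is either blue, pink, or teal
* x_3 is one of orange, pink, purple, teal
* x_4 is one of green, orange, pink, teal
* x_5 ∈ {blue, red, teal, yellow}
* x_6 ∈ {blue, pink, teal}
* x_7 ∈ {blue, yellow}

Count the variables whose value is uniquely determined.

x_1, x_2, x_6 between them cover only {blue, pink, teal} — a naked triple. Remove those values from x_3, x_4, x_5, x_7.
x_7 must be yellow (only option left). Strike yellow from x_5.
x_5's domain is down to {red}, so x_5 = red.
Determined: x_5=red, x_7=yellow. The other variables each still have more than one consistent value. That makes 2.

2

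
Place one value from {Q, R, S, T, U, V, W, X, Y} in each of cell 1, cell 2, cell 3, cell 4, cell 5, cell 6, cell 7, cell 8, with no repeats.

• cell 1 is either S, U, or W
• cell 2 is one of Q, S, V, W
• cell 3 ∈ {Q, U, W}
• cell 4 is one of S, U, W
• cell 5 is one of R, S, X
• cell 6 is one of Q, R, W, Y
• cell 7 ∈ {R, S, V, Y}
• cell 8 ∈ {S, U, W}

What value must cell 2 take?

The 8 variables draw from only 8 values {Q, R, S, U, V, W, X, Y}, so each is used; only cell 5 can be X, hence cell 5 = X.
cell 1, cell 4, cell 8 between them cover only {S, U, W} — a naked triple. Remove those values from cell 2, cell 3, cell 6, cell 7.
That leaves cell 3 = Q. So cell 2, cell 6 can't be Q.
So cell 2 = V.

V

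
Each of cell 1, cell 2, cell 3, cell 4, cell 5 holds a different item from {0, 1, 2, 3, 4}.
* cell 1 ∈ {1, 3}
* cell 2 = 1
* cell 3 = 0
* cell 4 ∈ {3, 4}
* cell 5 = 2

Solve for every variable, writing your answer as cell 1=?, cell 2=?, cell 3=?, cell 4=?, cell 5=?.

cell 2 must be 1 (only option left). Strike 1 from cell 1.
cell 3's domain is down to {0}, so cell 3 = 0.
cell 5 has just one choice, so cell 5 = 2.
cell 1 must be 3 (only option left). So cell 4 can't be 3.
That leaves cell 4 = 4.

cell 1=3, cell 2=1, cell 3=0, cell 4=4, cell 5=2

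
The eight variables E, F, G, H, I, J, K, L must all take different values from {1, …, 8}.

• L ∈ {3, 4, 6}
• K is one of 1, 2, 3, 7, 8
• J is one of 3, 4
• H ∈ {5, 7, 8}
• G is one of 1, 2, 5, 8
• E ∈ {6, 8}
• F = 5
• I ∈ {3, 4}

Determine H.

F's domain is down to {5}, so F = 5. So G, H can't be 5.
I and J share exactly the 2 values {3, 4}; by pigeonhole those values go to them, so strike 3, 4 from K, L.
L has just one choice, so L = 6. So E can't be 6.
That leaves E = 8. Strike 8 from G, H, K.
So H = 7.

7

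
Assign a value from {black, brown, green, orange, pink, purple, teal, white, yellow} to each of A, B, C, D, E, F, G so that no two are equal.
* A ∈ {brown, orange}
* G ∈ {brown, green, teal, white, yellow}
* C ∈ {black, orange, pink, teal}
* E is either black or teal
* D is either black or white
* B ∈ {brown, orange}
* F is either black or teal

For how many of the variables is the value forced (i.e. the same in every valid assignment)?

2

The 2 variables A and B are confined to {brown, orange}, which locks those values in; drop them from C, G.
The 2 variables E and F are confined to {black, teal}, which locks those values in; drop them from C, D, G.
C must be pink (only option left).
D's domain is down to {white}, so D = white. So G can't be white.
Determined: C=pink, D=white. The other variables each still have more than one consistent value. That makes 2.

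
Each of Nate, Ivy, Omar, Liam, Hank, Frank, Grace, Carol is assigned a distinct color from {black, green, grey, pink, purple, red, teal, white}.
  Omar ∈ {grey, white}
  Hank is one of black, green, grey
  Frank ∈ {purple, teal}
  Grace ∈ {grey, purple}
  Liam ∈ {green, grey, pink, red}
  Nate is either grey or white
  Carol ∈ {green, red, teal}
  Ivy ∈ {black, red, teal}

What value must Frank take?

The 8 variables draw from only 8 values {black, green, grey, pink, purple, red, teal, white}, so each is used; only Liam can be pink, hence Liam = pink.
The 2 variables Nate and Omar are confined to {grey, white}, which locks those values in; drop them from Hank, Grace.
Grace has just one choice, so Grace = purple. Remove purple from Frank.
So Frank = teal.

teal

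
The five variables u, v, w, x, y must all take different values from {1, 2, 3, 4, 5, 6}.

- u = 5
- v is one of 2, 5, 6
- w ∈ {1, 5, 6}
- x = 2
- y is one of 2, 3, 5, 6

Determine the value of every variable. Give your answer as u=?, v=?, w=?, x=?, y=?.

u=5, v=6, w=1, x=2, y=3

u must be 5 (only option left). Eliminate 5 elsewhere: v, w, y.
x's domain is down to {2}, so x = 2. So v, y can't be 2.
v has just one choice, so v = 6. So w, y can't be 6.
w must be 1 (only option left).
y's domain is down to {3}, so y = 3.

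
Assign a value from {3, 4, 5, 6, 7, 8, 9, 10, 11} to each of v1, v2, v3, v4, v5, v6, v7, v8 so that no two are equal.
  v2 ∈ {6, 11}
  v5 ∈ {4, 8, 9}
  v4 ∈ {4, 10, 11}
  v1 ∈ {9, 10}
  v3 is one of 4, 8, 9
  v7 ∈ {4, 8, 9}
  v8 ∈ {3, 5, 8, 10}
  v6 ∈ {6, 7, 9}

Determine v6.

7

The 3 variables v3, v5, v7 are confined to {4, 8, 9}, which locks those values in; drop them from v1, v4, v6, v8.
v1 must be 10 (only option left). So v4, v8 can't be 10.
v4 has just one choice, so v4 = 11. So v2 can't be 11.
v2's domain is down to {6}, so v2 = 6. Strike 6 from v6.
So v6 = 7.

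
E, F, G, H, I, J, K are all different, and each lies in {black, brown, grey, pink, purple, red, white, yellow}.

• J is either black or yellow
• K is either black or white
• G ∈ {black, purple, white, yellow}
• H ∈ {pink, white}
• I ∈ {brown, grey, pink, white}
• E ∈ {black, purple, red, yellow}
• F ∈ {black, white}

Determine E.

The 2 variables F and K are confined to {black, white}, which locks those values in; drop them from E, G, H, I, J.
H's domain is down to {pink}, so H = pink. Eliminate pink elsewhere: I.
J has just one choice, so J = yellow. Remove yellow from E, G.
G's domain is down to {purple}, so G = purple. Eliminate purple elsewhere: E.
So E = red.

red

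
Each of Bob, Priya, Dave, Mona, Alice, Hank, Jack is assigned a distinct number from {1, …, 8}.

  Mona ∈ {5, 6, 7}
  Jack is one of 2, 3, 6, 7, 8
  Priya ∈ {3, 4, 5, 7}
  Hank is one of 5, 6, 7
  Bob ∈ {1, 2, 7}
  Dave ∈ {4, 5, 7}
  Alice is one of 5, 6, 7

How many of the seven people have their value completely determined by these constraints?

2

Mona, Alice, Hank between them cover only {5, 6, 7} — a naked triple. Remove those values from Bob, Priya, Dave, Jack.
That leaves Dave = 4. Strike 4 from Priya.
Priya must be 3 (only option left). Remove 3 from Jack.
Determined: Priya=3, Dave=4. The other people each still have more than one consistent value. That makes 2.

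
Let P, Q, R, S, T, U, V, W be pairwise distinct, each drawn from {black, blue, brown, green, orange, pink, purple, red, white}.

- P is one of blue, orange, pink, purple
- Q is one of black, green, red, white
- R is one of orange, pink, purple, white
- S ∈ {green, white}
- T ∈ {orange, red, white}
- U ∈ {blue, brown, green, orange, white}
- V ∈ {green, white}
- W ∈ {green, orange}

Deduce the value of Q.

S and V between them cover only {green, white} — a naked pair. Remove those values from Q, R, T, U, W.
That leaves W = orange. Eliminate orange elsewhere: P, R, T, U.
T's domain is down to {red}, so T = red. Strike red from Q.
So Q = black.

black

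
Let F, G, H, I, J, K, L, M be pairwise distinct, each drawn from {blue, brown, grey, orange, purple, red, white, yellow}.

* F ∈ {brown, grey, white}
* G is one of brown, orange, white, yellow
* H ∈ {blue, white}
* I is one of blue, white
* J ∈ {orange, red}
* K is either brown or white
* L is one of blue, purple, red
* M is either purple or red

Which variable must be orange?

J

The 8 variables draw from only 8 values {blue, brown, grey, orange, purple, red, white, yellow}, so each is used; only F can be grey, hence F = grey.
Among the 7 still-open variables, yellow fits only G (and all 7 values in {blue, brown, orange, purple, red, white, yellow} must be used), so G = yellow.
Among the 6 still-open variables, brown fits only K (and all 6 values in {blue, brown, orange, purple, red, white} must be used), so K = brown.
The 5 still-open variables together cover exactly {blue, orange, purple, red, white} — 5 values for 5 variables — and orange appears only in J's list, so J = orange.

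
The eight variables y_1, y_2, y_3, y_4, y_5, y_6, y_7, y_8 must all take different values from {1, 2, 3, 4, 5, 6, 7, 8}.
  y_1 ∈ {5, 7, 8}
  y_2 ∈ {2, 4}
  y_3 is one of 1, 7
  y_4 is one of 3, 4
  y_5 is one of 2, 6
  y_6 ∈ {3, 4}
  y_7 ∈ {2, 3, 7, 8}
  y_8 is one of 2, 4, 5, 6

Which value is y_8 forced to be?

The 8 variables draw from only 8 values {1, 2, 3, 4, 5, 6, 7, 8}, so each is used; only y_3 can be 1, hence y_3 = 1.
y_4 and y_6 share exactly the 2 values {3, 4}; by pigeonhole those values go to them, so strike 3, 4 from y_2, y_7, y_8.
y_2's domain is down to {2}, so y_2 = 2. Eliminate 2 elsewhere: y_5, y_7, y_8.
y_5 must be 6 (only option left). Strike 6 from y_8.
So y_8 = 5.

5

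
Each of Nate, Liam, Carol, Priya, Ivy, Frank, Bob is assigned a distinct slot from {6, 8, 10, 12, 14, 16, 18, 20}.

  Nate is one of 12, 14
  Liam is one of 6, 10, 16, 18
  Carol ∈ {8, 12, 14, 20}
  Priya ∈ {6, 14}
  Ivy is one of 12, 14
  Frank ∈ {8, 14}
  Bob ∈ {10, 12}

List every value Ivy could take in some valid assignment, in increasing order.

12, 14

The 2 variables Nate and Ivy are confined to {12, 14}, which locks those values in; drop them from Carol, Priya, Frank, Bob.
Priya must be 6 (only option left). Strike 6 from Liam.
Frank's domain is down to {8}, so Frank = 8. Eliminate 8 elsewhere: Carol.
Bob must be 10 (only option left). So Liam can't be 10.
That leaves Carol = 20.
No further eliminations apply; Ivy can still be any of 12, 14.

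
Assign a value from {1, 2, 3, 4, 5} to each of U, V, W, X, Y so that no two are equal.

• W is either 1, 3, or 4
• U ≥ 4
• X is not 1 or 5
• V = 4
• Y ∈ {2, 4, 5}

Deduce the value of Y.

V has just one choice, so V = 4. Strike 4 from U, W, X, Y.
That leaves U = 5. Strike 5 from Y.
So Y = 2.

2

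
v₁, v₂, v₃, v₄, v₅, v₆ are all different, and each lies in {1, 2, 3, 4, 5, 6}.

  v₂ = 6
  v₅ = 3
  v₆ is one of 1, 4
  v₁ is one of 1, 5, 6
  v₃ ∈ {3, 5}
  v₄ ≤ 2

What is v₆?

v₂'s domain is down to {6}, so v₂ = 6. So v₁ can't be 6.
v₅ has just one choice, so v₅ = 3. Remove 3 from v₃.
v₃ has just one choice, so v₃ = 5. Remove 5 from v₁.
v₁ has just one choice, so v₁ = 1. Strike 1 from v₄, v₆.
So v₆ = 4.

4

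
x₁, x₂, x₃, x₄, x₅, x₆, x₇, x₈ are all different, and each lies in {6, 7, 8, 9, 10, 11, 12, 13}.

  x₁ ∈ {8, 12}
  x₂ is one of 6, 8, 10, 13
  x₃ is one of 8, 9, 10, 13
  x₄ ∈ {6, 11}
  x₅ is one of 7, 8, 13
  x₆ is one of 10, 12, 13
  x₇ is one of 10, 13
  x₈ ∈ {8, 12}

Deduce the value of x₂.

6

The 8 variables draw from only 8 values {6, 7, 8, 9, 10, 11, 12, 13}, so each is used; only x₅ can be 7, hence x₅ = 7.
The 7 still-open variables draw from only 7 values {6, 8, 9, 10, 11, 12, 13}, so each is used; only x₃ can be 9, hence x₃ = 9.
The 6 still-open variables together cover exactly {6, 8, 10, 11, 12, 13} — 6 values for 6 variables — and 11 appears only in x₄'s list, so x₄ = 11.
The 5 still-open variables together cover exactly {6, 8, 10, 12, 13} — 5 values for 5 variables — and 6 appears only in x₂'s list, so x₂ = 6.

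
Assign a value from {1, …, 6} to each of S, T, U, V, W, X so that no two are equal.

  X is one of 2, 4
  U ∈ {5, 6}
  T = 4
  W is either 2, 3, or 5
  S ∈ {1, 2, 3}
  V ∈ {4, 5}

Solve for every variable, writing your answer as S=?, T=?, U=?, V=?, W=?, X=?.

S=1, T=4, U=6, V=5, W=3, X=2

T must be 4 (only option left). Strike 4 from V, X.
That leaves V = 5. So U, W can't be 5.
That leaves X = 2. Remove 2 from S, W.
That leaves U = 6.
W has just one choice, so W = 3. Strike 3 from S.
S's domain is down to {1}, so S = 1.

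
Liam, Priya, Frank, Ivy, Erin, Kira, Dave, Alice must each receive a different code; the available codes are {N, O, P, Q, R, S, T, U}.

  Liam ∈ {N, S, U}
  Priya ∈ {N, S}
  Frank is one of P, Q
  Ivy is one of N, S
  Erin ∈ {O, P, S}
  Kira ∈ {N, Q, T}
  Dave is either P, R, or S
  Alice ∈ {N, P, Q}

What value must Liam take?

U

The 8 variables draw from only 8 values {N, O, P, Q, R, S, T, U}, so each is used; only Erin can be O, hence Erin = O.
The 7 still-open variables together cover exactly {N, P, Q, R, S, T, U} — 7 values for 7 variables — and R appears only in Dave's list, so Dave = R.
The 6 still-open variables together cover exactly {N, P, Q, S, T, U} — 6 values for 6 variables — and T appears only in Kira's list, so Kira = T.
The 5 still-open variables together cover exactly {N, P, Q, S, U} — 5 values for 5 variables — and U appears only in Liam's list, so Liam = U.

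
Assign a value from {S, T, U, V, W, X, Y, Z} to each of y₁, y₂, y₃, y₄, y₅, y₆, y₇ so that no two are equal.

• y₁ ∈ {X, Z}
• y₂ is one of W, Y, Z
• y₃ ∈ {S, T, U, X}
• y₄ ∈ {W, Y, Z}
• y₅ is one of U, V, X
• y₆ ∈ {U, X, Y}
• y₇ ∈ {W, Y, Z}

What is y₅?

y₂, y₄, y₇ between them cover only {W, Y, Z} — a naked triple. Remove those values from y₁, y₆.
y₁ must be X (only option left). Eliminate X elsewhere: y₃, y₅, y₆.
y₆ has just one choice, so y₆ = U. Eliminate U elsewhere: y₃, y₅.
So y₅ = V.

V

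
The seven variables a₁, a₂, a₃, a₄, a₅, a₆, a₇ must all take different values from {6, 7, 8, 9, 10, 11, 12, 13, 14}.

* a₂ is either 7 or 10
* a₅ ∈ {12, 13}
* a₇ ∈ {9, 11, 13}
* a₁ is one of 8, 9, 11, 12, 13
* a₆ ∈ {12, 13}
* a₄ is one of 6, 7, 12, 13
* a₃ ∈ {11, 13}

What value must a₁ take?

a₅ and a₆ share exactly the 2 values {12, 13}; by pigeonhole those values go to them, so strike 12, 13 from a₁, a₃, a₄, a₇.
a₃ has just one choice, so a₃ = 11. Strike 11 from a₁, a₇.
a₇ must be 9 (only option left). Eliminate 9 elsewhere: a₁.
So a₁ = 8.

8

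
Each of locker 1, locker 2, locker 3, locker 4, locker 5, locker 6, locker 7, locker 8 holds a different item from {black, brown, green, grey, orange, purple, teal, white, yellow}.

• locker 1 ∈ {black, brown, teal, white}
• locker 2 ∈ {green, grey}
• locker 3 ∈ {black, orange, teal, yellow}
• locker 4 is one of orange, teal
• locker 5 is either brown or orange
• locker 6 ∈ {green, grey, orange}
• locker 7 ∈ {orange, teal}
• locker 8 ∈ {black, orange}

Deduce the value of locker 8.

Among the 8 variables, white fits only locker 1 (and all 8 values in {black, brown, green, grey, orange, teal, white, yellow} must be used), so locker 1 = white.
Among the 7 still-open variables, brown fits only locker 5 (and all 7 values in {black, brown, green, grey, orange, teal, yellow} must be used), so locker 5 = brown.
The 6 still-open variables together cover exactly {black, green, grey, orange, teal, yellow} — 6 values for 6 variables — and yellow appears only in locker 3's list, so locker 3 = yellow.
Among the 5 still-open variables, black fits only locker 8 (and all 5 values in {black, green, grey, orange, teal} must be used), so locker 8 = black.

black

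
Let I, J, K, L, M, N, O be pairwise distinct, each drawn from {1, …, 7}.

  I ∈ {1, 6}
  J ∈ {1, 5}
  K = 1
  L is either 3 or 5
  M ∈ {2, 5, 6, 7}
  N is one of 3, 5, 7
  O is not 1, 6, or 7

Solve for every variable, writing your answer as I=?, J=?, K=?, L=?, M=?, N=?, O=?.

I=6, J=5, K=1, L=3, M=2, N=7, O=4

K has just one choice, so K = 1. So I, J can't be 1.
I must be 6 (only option left). Strike 6 from M.
J has just one choice, so J = 5. Strike 5 from L, M, N, O.
L must be 3 (only option left). Eliminate 3 elsewhere: N, O.
N has just one choice, so N = 7. So M can't be 7.
M's domain is down to {2}, so M = 2. Remove 2 from O.
O has just one choice, so O = 4.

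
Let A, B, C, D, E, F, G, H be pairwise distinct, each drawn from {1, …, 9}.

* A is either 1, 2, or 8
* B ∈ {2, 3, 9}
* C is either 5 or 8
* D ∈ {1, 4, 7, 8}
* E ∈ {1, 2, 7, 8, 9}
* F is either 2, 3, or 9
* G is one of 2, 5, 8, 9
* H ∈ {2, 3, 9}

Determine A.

1

Among the 8 variables, 4 fits only D (and all 8 values in {1, 2, 3, 4, 5, 7, 8, 9} must be used), so D = 4.
Among the 7 still-open variables, 7 fits only E (and all 7 values in {1, 2, 3, 5, 7, 8, 9} must be used), so E = 7.
The 6 still-open variables together cover exactly {1, 2, 3, 5, 8, 9} — 6 values for 6 variables — and 1 appears only in A's list, so A = 1.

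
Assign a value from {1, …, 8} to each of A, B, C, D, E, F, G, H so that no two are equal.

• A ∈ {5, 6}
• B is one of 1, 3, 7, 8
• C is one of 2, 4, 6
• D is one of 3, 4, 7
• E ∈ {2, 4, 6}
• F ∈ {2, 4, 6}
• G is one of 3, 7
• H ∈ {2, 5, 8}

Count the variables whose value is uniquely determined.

Among the 8 variables, 1 fits only B (and all 8 values in {1, 2, 3, 4, 5, 6, 7, 8} must be used), so B = 1.
The 7 still-open variables together cover exactly {2, 3, 4, 5, 6, 7, 8} — 7 values for 7 variables — and 8 appears only in H's list, so H = 8.
Among the 6 still-open variables, 5 fits only A (and all 6 values in {2, 3, 4, 5, 6, 7} must be used), so A = 5.
C, E, F between them cover only {2, 4, 6} — a naked triple. Remove those values from D.
Determined: A=5, B=1, H=8. The other variables each still have more than one consistent value. That makes 3.

3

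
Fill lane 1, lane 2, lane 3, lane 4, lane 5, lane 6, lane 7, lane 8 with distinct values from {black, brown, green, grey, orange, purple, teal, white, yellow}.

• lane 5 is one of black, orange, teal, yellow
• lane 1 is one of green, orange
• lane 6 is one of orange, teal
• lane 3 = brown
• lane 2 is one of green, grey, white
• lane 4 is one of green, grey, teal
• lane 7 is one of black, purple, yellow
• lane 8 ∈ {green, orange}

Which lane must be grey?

lane 4

lane 3 has just one choice, so lane 3 = brown.
lane 1 and lane 8 between them cover only {green, orange} — a naked pair. Remove those values from lane 2, lane 4, lane 5, lane 6.
lane 6 has just one choice, so lane 6 = teal. Remove teal from lane 4, lane 5.
So grey goes to lane 4.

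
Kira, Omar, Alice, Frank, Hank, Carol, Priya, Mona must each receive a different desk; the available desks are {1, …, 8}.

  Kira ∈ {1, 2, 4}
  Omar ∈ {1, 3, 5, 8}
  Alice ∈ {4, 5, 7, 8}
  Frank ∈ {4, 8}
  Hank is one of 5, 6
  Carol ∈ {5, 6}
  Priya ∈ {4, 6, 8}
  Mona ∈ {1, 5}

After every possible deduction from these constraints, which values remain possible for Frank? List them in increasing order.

4, 8

The 8 variables draw from only 8 values {1, 2, 3, 4, 5, 6, 7, 8}, so each is used; only Kira can be 2, hence Kira = 2.
The 7 still-open variables draw from only 7 values {1, 3, 4, 5, 6, 7, 8}, so each is used; only Omar can be 3, hence Omar = 3.
Among the 6 still-open variables, 1 fits only Mona (and all 6 values in {1, 4, 5, 6, 7, 8} must be used), so Mona = 1.
The 5 still-open variables together cover exactly {4, 5, 6, 7, 8} — 5 values for 5 variables — and 7 appears only in Alice's list, so Alice = 7.
The 2 variables Hank and Carol are confined to {5, 6}, which locks those values in; drop them from Priya.
No further eliminations apply; Frank can still be any of 4, 8.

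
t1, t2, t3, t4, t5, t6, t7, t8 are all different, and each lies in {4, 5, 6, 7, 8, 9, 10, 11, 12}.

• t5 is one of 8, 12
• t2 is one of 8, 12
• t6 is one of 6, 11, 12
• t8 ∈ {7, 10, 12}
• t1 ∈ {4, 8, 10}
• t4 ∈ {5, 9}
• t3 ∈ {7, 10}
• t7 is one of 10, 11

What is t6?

6

t2 and t5 share exactly the 2 values {8, 12}; by pigeonhole those values go to them, so strike 8, 12 from t1, t6, t8.
The 2 variables t3 and t8 are confined to {7, 10}, which locks those values in; drop them from t1, t7.
t1 must be 4 (only option left).
t7's domain is down to {11}, so t7 = 11. Remove 11 from t6.
So t6 = 6.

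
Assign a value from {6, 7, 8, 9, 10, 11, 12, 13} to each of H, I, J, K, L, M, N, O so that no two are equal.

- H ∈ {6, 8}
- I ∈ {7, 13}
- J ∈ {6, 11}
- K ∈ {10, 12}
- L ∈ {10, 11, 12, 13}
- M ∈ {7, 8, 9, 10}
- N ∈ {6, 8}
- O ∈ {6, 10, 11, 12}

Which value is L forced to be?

Among the 8 variables, 9 fits only M (and all 8 values in {6, 7, 8, 9, 10, 11, 12, 13} must be used), so M = 9.
Among the 7 still-open variables, 7 fits only I (and all 7 values in {6, 7, 8, 10, 11, 12, 13} must be used), so I = 7.
The 6 still-open variables together cover exactly {6, 8, 10, 11, 12, 13} — 6 values for 6 variables — and 13 appears only in L's list, so L = 13.

13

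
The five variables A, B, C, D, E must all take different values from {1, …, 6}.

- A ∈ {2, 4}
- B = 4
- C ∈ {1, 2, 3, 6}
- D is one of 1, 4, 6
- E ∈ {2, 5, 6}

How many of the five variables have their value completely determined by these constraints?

B's domain is down to {4}, so B = 4. Eliminate 4 elsewhere: A, D.
That leaves A = 2. Remove 2 from C, E.
Determined: A=2, B=4. The other variables each still have more than one consistent value. That makes 2.

2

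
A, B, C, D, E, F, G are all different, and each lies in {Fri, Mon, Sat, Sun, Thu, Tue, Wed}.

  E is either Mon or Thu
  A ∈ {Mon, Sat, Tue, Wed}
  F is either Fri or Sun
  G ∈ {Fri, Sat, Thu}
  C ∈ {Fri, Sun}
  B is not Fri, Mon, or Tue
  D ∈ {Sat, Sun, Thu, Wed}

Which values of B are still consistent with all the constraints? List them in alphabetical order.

Among the 7 variables, Tue fits only A (and all 7 values in {Fri, Mon, Sat, Sun, Thu, Tue, Wed} must be used), so A = Tue.
The 6 still-open variables draw from only 6 values {Fri, Mon, Sat, Sun, Thu, Wed}, so each is used; only E can be Mon, hence E = Mon.
C and F between them cover only {Fri, Sun} — a naked pair. Remove those values from B, D, G.
No further eliminations apply; B can still be any of Sat, Thu, Wed.

Sat, Thu, Wed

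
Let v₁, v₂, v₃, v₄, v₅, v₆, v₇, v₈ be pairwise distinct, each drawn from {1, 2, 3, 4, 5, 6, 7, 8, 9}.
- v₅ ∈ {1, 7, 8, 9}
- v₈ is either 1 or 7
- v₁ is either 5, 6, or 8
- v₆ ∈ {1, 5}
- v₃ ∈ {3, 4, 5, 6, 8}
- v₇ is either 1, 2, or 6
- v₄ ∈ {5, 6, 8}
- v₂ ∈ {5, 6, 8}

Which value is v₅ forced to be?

9

v₁, v₂, v₄ share exactly the 3 values {5, 6, 8}; by pigeonhole those values go to them, so strike 5, 6, 8 from v₃, v₅, v₆, v₇.
v₆'s domain is down to {1}, so v₆ = 1. So v₅, v₇, v₈ can't be 1.
That leaves v₇ = 2.
v₈ has just one choice, so v₈ = 7. Strike 7 from v₅.
So v₅ = 9.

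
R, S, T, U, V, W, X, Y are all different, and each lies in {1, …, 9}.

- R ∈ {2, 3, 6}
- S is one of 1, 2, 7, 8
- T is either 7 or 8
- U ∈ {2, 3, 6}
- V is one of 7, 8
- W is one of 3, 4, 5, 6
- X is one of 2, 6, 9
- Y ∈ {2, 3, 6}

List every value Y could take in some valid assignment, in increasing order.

T and V share exactly the 2 values {7, 8}; by pigeonhole those values go to them, so strike 7, 8 from S.
R, U, Y between them cover only {2, 3, 6} — a naked triple. Remove those values from S, W, X.
S has just one choice, so S = 1.
X has just one choice, so X = 9.
No further eliminations apply; Y can still be any of 2, 3, 6.

2, 3, 6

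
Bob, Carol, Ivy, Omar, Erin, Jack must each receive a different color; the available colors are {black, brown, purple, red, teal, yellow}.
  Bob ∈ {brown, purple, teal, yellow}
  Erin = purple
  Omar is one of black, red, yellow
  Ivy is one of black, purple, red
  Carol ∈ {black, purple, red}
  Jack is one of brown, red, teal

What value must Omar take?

Erin has just one choice, so Erin = purple. Eliminate purple elsewhere: Bob, Carol, Ivy.
Carol and Ivy share exactly the 2 values {black, red}; by pigeonhole those values go to them, so strike black, red from Omar, Jack.
So Omar = yellow.

yellow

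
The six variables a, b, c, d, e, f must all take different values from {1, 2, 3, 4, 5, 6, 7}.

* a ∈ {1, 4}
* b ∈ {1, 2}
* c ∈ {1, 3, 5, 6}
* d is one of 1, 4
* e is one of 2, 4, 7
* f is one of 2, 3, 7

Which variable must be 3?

f

The 2 variables a and d are confined to {1, 4}, which locks those values in; drop them from b, c, e.
b's domain is down to {2}, so b = 2. Eliminate 2 elsewhere: e, f.
e must be 7 (only option left). Eliminate 7 elsewhere: f.
So 3 goes to f.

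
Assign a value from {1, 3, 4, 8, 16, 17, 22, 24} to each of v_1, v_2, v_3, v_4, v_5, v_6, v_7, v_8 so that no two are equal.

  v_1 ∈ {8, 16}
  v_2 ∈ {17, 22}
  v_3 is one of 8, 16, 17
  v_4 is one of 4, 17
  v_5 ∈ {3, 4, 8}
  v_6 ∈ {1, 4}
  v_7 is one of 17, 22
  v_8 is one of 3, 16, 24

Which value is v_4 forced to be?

4

Among the 8 variables, 1 fits only v_6 (and all 8 values in {1, 3, 4, 8, 16, 17, 22, 24} must be used), so v_6 = 1.
The 7 still-open variables draw from only 7 values {3, 4, 8, 16, 17, 22, 24}, so each is used; only v_8 can be 24, hence v_8 = 24.
The 6 still-open variables together cover exactly {3, 4, 8, 16, 17, 22} — 6 values for 6 variables — and 3 appears only in v_5's list, so v_5 = 3.
The 5 still-open variables together cover exactly {4, 8, 16, 17, 22} — 5 values for 5 variables — and 4 appears only in v_4's list, so v_4 = 4.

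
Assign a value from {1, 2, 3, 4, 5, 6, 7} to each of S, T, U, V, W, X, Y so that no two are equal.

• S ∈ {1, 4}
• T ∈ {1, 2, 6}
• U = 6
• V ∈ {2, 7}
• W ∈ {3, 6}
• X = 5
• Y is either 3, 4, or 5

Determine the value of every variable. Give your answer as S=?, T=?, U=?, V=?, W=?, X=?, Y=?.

U must be 6 (only option left). Eliminate 6 elsewhere: T, W.
W has just one choice, so W = 3. Remove 3 from Y.
X must be 5 (only option left). Remove 5 from Y.
That leaves Y = 4. Strike 4 from S.
S has just one choice, so S = 1. Remove 1 from T.
T's domain is down to {2}, so T = 2. So V can't be 2.
V has just one choice, so V = 7.

S=1, T=2, U=6, V=7, W=3, X=5, Y=4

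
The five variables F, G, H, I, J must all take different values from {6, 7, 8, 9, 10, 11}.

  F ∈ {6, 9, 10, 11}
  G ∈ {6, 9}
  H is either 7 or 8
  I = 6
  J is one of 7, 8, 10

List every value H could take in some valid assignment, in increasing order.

7, 8

I has just one choice, so I = 6. So F, G can't be 6.
That leaves G = 9. Remove 9 from F.
No further eliminations apply; H can still be any of 7, 8.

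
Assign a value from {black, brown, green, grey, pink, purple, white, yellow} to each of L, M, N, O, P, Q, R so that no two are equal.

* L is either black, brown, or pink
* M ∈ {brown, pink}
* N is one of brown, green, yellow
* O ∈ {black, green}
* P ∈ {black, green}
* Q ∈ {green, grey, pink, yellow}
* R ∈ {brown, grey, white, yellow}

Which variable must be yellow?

Among the 7 variables, white fits only R (and all 7 values in {black, brown, green, grey, pink, white, yellow} must be used), so R = white.
The 6 still-open variables draw from only 6 values {black, brown, green, grey, pink, yellow}, so each is used; only Q can be grey, hence Q = grey.
The 5 still-open variables together cover exactly {black, brown, green, pink, yellow} — 5 values for 5 variables — and yellow appears only in N's list, so N = yellow.

N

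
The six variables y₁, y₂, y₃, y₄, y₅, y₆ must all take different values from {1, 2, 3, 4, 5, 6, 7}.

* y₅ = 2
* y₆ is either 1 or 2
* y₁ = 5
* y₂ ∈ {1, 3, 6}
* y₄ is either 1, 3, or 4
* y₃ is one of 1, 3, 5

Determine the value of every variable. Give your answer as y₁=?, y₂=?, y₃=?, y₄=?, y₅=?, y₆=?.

y₁=5, y₂=6, y₃=3, y₄=4, y₅=2, y₆=1

y₁ has just one choice, so y₁ = 5. Strike 5 from y₃.
y₅ has just one choice, so y₅ = 2. Remove 2 from y₆.
y₆'s domain is down to {1}, so y₆ = 1. Remove 1 from y₂, y₃, y₄.
y₃ must be 3 (only option left). Strike 3 from y₂, y₄.
y₄'s domain is down to {4}, so y₄ = 4.
y₂ has just one choice, so y₂ = 6.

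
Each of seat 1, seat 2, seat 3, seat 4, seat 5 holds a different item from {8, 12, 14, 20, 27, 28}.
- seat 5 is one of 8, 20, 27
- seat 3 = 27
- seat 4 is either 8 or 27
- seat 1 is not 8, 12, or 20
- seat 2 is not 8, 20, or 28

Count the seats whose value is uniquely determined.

3

seat 3 has just one choice, so seat 3 = 27. Eliminate 27 elsewhere: seat 1, seat 2, seat 4, seat 5.
That leaves seat 4 = 8. So seat 5 can't be 8.
seat 5 has just one choice, so seat 5 = 20.
Determined: seat 3=27, seat 4=8, seat 5=20. The other seats each still have more than one consistent value. That makes 3.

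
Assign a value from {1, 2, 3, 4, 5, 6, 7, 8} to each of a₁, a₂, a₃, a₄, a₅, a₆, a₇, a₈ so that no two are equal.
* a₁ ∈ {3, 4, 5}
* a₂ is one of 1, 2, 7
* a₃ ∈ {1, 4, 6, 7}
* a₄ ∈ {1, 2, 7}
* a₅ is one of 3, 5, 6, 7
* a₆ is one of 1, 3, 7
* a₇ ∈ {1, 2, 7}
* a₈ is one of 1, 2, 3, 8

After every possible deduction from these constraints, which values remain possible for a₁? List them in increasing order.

4, 5

The 8 variables together cover exactly {1, 2, 3, 4, 5, 6, 7, 8} — 8 values for 8 variables — and 8 appears only in a₈'s list, so a₈ = 8.
a₂, a₄, a₇ between them cover only {1, 2, 7} — a naked triple. Remove those values from a₃, a₅, a₆.
a₆ has just one choice, so a₆ = 3. Eliminate 3 elsewhere: a₁, a₅.
No further eliminations apply; a₁ can still be any of 4, 5.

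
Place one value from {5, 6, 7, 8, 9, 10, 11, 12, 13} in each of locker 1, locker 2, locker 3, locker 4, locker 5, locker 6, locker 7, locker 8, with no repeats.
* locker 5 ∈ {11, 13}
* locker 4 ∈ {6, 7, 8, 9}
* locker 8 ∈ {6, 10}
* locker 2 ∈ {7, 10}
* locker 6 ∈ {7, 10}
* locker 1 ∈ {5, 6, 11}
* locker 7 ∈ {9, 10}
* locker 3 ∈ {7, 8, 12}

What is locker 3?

The 2 variables locker 2 and locker 6 are confined to {7, 10}, which locks those values in; drop them from locker 3, locker 4, locker 7, locker 8.
locker 7's domain is down to {9}, so locker 7 = 9. Eliminate 9 elsewhere: locker 4.
That leaves locker 8 = 6. Eliminate 6 elsewhere: locker 1, locker 4.
That leaves locker 4 = 8. Remove 8 from locker 3.
So locker 3 = 12.

12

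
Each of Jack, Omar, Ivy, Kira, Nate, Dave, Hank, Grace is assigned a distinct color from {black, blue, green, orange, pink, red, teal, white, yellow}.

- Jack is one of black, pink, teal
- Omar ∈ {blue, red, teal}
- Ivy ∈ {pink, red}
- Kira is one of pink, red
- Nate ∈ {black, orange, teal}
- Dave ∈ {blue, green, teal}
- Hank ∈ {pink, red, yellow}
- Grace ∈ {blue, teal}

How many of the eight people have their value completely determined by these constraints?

The 8 variables together cover exactly {black, blue, green, orange, pink, red, teal, yellow} — 8 values for 8 variables — and green appears only in Dave's list, so Dave = green.
The 7 still-open variables together cover exactly {black, blue, orange, pink, red, teal, yellow} — 7 values for 7 variables — and orange appears only in Nate's list, so Nate = orange.
Among the 6 still-open variables, black fits only Jack (and all 6 values in {black, blue, pink, red, teal, yellow} must be used), so Jack = black.
The 5 still-open variables draw from only 5 values {blue, pink, red, teal, yellow}, so each is used; only Hank can be yellow, hence Hank = yellow.
Ivy and Kira between them cover only {pink, red} — a naked pair. Remove those values from Omar.
Determined: Jack=black, Nate=orange, Dave=green, Hank=yellow. The other people each still have more than one consistent value. That makes 4.

4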